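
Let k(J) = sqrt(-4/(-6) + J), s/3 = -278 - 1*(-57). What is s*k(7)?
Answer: -221*sqrt(69) ≈ -1835.8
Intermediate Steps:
s = -663 (s = 3*(-278 - 1*(-57)) = 3*(-278 + 57) = 3*(-221) = -663)
k(J) = sqrt(2/3 + J) (k(J) = sqrt(-4*(-1/6) + J) = sqrt(2/3 + J))
s*k(7) = -221*sqrt(6 + 9*7) = -221*sqrt(6 + 63) = -221*sqrt(69)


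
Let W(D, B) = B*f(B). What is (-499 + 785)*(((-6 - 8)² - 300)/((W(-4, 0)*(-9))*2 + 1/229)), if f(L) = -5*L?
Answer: -6811376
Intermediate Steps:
W(D, B) = -5*B² (W(D, B) = B*(-5*B) = -5*B²)
(-499 + 785)*(((-6 - 8)² - 300)/((W(-4, 0)*(-9))*2 + 1/229)) = (-499 + 785)*(((-6 - 8)² - 300)/((-5*0²*(-9))*2 + 1/229)) = 286*(((-14)² - 300)/((-5*0*(-9))*2 + 1/229)) = 286*((196 - 300)/((0*(-9))*2 + 1/229)) = 286*(-104/(0*2 + 1/229)) = 286*(-104/(0 + 1/229)) = 286*(-104/1/229) = 286*(-104*229) = 286*(-23816) = -6811376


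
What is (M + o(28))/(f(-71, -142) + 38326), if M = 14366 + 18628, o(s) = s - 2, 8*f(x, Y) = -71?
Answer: 264160/306537 ≈ 0.86176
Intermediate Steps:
f(x, Y) = -71/8 (f(x, Y) = (1/8)*(-71) = -71/8)
o(s) = -2 + s
M = 32994
(M + o(28))/(f(-71, -142) + 38326) = (32994 + (-2 + 28))/(-71/8 + 38326) = (32994 + 26)/(306537/8) = 33020*(8/306537) = 264160/306537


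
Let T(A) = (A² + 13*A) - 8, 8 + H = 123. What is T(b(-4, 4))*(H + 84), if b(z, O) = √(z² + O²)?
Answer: 4776 + 10348*√2 ≈ 19410.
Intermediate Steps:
H = 115 (H = -8 + 123 = 115)
b(z, O) = √(O² + z²)
T(A) = -8 + A² + 13*A
T(b(-4, 4))*(H + 84) = (-8 + (√(4² + (-4)²))² + 13*√(4² + (-4)²))*(115 + 84) = (-8 + (√(16 + 16))² + 13*√(16 + 16))*199 = (-8 + (√32)² + 13*√32)*199 = (-8 + (4*√2)² + 13*(4*√2))*199 = (-8 + 32 + 52*√2)*199 = (24 + 52*√2)*199 = 4776 + 10348*√2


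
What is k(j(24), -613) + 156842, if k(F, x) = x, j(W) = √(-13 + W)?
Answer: 156229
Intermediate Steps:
k(j(24), -613) + 156842 = -613 + 156842 = 156229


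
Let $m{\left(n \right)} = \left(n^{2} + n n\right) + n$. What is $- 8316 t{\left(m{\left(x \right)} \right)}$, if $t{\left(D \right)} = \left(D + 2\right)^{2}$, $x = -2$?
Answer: $-532224$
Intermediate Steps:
$m{\left(n \right)} = n + 2 n^{2}$ ($m{\left(n \right)} = \left(n^{2} + n^{2}\right) + n = 2 n^{2} + n = n + 2 n^{2}$)
$t{\left(D \right)} = \left(2 + D\right)^{2}$
$- 8316 t{\left(m{\left(x \right)} \right)} = - 8316 \left(2 - 2 \left(1 + 2 \left(-2\right)\right)\right)^{2} = - 8316 \left(2 - 2 \left(1 - 4\right)\right)^{2} = - 8316 \left(2 - -6\right)^{2} = - 8316 \left(2 + 6\right)^{2} = - 8316 \cdot 8^{2} = \left(-8316\right) 64 = -532224$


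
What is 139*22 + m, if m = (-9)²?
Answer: 3139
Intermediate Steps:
m = 81
139*22 + m = 139*22 + 81 = 3058 + 81 = 3139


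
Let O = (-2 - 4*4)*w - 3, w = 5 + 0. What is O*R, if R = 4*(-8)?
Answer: 2976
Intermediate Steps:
w = 5
R = -32
O = -93 (O = (-2 - 4*4)*5 - 3 = (-2 - 16)*5 - 3 = -18*5 - 3 = -90 - 3 = -93)
O*R = -93*(-32) = 2976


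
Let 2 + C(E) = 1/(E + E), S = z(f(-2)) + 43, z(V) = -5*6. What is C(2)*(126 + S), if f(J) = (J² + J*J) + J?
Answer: -973/4 ≈ -243.25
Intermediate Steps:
f(J) = J + 2*J² (f(J) = (J² + J²) + J = 2*J² + J = J + 2*J²)
z(V) = -30
S = 13 (S = -30 + 43 = 13)
C(E) = -2 + 1/(2*E) (C(E) = -2 + 1/(E + E) = -2 + 1/(2*E))
C(2)*(126 + S) = (-2 + (½)/2)*(126 + 13) = (-2 + (½)*(½))*139 = (-2 + ¼)*139 = -7/4*139 = -973/4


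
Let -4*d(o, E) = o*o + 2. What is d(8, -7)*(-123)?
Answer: 4059/2 ≈ 2029.5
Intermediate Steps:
d(o, E) = -1/2 - o**2/4 (d(o, E) = -(o*o + 2)/4 = -(o**2 + 2)/4 = -(2 + o**2)/4 = -1/2 - o**2/4)
d(8, -7)*(-123) = (-1/2 - 1/4*8**2)*(-123) = (-1/2 - 1/4*64)*(-123) = (-1/2 - 16)*(-123) = -33/2*(-123) = 4059/2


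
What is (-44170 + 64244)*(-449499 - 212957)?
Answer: -13298141744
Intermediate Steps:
(-44170 + 64244)*(-449499 - 212957) = 20074*(-662456) = -13298141744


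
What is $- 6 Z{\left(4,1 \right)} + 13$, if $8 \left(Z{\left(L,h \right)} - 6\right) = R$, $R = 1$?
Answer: $- \frac{95}{4} \approx -23.75$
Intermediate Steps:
$Z{\left(L,h \right)} = \frac{49}{8}$ ($Z{\left(L,h \right)} = 6 + \frac{1}{8} \cdot 1 = 6 + \frac{1}{8} = \frac{49}{8}$)
$- 6 Z{\left(4,1 \right)} + 13 = \left(-6\right) \frac{49}{8} + 13 = - \frac{147}{4} + 13 = - \frac{95}{4}$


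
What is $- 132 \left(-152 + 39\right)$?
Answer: $14916$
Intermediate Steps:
$- 132 \left(-152 + 39\right) = \left(-132\right) \left(-113\right) = 14916$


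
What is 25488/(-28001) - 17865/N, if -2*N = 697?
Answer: 982710594/19516697 ≈ 50.352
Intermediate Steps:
N = -697/2 (N = -½*697 = -697/2 ≈ -348.50)
25488/(-28001) - 17865/N = 25488/(-28001) - 17865/(1*(-697/2)) = 25488*(-1/28001) - 17865/(-697/2) = -25488/28001 - 17865*(-2/697) = -25488/28001 + 35730/697 = 982710594/19516697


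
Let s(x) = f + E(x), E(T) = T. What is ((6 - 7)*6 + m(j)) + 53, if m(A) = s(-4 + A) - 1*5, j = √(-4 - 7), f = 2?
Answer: 40 + I*√11 ≈ 40.0 + 3.3166*I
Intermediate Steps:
s(x) = 2 + x
j = I*√11 (j = √(-11) = I*√11 ≈ 3.3166*I)
m(A) = -7 + A (m(A) = (2 + (-4 + A)) - 1*5 = (-2 + A) - 5 = -7 + A)
((6 - 7)*6 + m(j)) + 53 = ((6 - 7)*6 + (-7 + I*√11)) + 53 = (-1*6 + (-7 + I*√11)) + 53 = (-6 + (-7 + I*√11)) + 53 = (-13 + I*√11) + 53 = 40 + I*√11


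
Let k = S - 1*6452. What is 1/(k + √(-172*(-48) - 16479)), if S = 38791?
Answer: 32339/1045819144 - I*√8223/1045819144 ≈ 3.0922e-5 - 8.6708e-8*I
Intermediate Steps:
k = 32339 (k = 38791 - 1*6452 = 38791 - 6452 = 32339)
1/(k + √(-172*(-48) - 16479)) = 1/(32339 + √(-172*(-48) - 16479)) = 1/(32339 + √(8256 - 16479)) = 1/(32339 + √(-8223)) = 1/(32339 + I*√8223)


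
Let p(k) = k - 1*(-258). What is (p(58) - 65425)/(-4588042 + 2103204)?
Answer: 65109/2484838 ≈ 0.026202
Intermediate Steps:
p(k) = 258 + k (p(k) = k + 258 = 258 + k)
(p(58) - 65425)/(-4588042 + 2103204) = ((258 + 58) - 65425)/(-4588042 + 2103204) = (316 - 65425)/(-2484838) = -65109*(-1/2484838) = 65109/2484838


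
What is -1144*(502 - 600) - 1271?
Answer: 110841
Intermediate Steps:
-1144*(502 - 600) - 1271 = -1144*(-98) - 1271 = 112112 - 1271 = 110841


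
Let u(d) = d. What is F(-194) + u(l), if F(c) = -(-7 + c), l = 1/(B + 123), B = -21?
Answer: 20503/102 ≈ 201.01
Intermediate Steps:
l = 1/102 (l = 1/(-21 + 123) = 1/102 ≈ 0.0098039)
F(c) = 7 - c
F(-194) + u(l) = (7 - 1*(-194)) + 1/102 = (7 + 194) + 1/102 = 201 + 1/102 = 20503/102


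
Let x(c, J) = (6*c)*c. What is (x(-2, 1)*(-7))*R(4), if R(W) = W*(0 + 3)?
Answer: -2016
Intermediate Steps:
x(c, J) = 6*c**2
R(W) = 3*W (R(W) = W*3 = 3*W)
(x(-2, 1)*(-7))*R(4) = ((6*(-2)**2)*(-7))*(3*4) = ((6*4)*(-7))*12 = (24*(-7))*12 = -168*12 = -2016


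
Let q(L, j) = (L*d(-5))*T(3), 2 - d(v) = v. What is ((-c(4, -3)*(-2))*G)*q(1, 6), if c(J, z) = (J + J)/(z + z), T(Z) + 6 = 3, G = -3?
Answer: -168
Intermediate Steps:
T(Z) = -3 (T(Z) = -6 + 3 = -3)
d(v) = 2 - v
q(L, j) = -21*L (q(L, j) = (L*(2 - 1*(-5)))*(-3) = (L*(2 + 5))*(-3) = (L*7)*(-3) = (7*L)*(-3) = -21*L)
c(J, z) = J/z (c(J, z) = (2*J)/((2*z)) = (2*J)*(1/(2*z)) = J/z)
((-c(4, -3)*(-2))*G)*q(1, 6) = ((-4/(-3)*(-2))*(-3))*(-21*1) = ((-4*(-1)/3*(-2))*(-3))*(-21) = ((-1*(-4/3)*(-2))*(-3))*(-21) = (((4/3)*(-2))*(-3))*(-21) = -8/3*(-3)*(-21) = 8*(-21) = -168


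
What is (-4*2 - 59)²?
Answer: 4489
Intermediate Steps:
(-4*2 - 59)² = (-8 - 59)² = (-67)² = 4489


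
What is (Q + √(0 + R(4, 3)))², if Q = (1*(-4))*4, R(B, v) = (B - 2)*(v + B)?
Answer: (16 - √14)² ≈ 150.27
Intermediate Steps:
R(B, v) = (-2 + B)*(B + v)
Q = -16 (Q = -4*4 = -16)
(Q + √(0 + R(4, 3)))² = (-16 + √(0 + (4² - 2*4 - 2*3 + 4*3)))² = (-16 + √(0 + (16 - 8 - 6 + 12)))² = (-16 + √(0 + 14))² = (-16 + √14)²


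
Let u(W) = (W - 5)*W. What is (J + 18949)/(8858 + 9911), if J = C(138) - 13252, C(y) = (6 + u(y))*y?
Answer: 2539377/18769 ≈ 135.30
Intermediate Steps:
u(W) = W*(-5 + W) (u(W) = (-5 + W)*W = W*(-5 + W))
C(y) = y*(6 + y*(-5 + y)) (C(y) = (6 + y*(-5 + y))*y = y*(6 + y*(-5 + y)))
J = 2520428 (J = 138*(6 + 138*(-5 + 138)) - 13252 = 138*(6 + 138*133) - 13252 = 138*(6 + 18354) - 13252 = 138*18360 - 13252 = 2533680 - 13252 = 2520428)
(J + 18949)/(8858 + 9911) = (2520428 + 18949)/(8858 + 9911) = 2539377/18769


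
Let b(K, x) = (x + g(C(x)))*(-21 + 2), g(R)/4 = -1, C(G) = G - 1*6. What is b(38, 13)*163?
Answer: -27873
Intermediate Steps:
C(G) = -6 + G (C(G) = G - 6 = -6 + G)
g(R) = -4 (g(R) = 4*(-1) = -4)
b(K, x) = 76 - 19*x (b(K, x) = (x - 4)*(-21 + 2) = (-4 + x)*(-19) = 76 - 19*x)
b(38, 13)*163 = (76 - 19*13)*163 = (76 - 247)*163 = -171*163 = -27873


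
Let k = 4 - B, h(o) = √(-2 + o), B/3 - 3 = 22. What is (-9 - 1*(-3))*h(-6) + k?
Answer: -71 - 12*I*√2 ≈ -71.0 - 16.971*I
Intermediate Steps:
B = 75 (B = 9 + 3*22 = 9 + 66 = 75)
k = -71 (k = 4 - 1*75 = 4 - 75 = -71)
(-9 - 1*(-3))*h(-6) + k = (-9 - 1*(-3))*√(-2 - 6) - 71 = (-9 + 3)*√(-8) - 71 = -12*I*√2 - 71 = -71 - 12*I*√2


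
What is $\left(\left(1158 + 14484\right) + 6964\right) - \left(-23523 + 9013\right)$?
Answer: $37116$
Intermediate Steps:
$\left(\left(1158 + 14484\right) + 6964\right) - \left(-23523 + 9013\right) = \left(15642 + 6964\right) - -14510 = 22606 + 14510 = 37116$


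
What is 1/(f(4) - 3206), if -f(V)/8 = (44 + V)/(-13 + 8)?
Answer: -5/15646 ≈ -0.00031957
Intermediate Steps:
f(V) = 352/5 + 8*V/5 (f(V) = -8*(44 + V)/(-13 + 8) = -8*(44 + V)/(-5) = -8*(44 + V)*(-1)/5 = -8*(-44/5 - V/5) = 352/5 + 8*V/5)
1/(f(4) - 3206) = 1/((352/5 + (8/5)*4) - 3206) = 1/((352/5 + 32/5) - 3206) = 1/(384/5 - 3206) = 1/(-15646/5) = -5/15646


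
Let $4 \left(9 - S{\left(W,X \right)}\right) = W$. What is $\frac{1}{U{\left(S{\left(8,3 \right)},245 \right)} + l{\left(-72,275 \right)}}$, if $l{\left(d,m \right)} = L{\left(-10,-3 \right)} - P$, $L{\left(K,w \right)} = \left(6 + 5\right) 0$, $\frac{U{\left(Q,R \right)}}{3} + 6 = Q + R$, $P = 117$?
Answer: $\frac{1}{621} \approx 0.0016103$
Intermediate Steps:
$S{\left(W,X \right)} = 9 - \frac{W}{4}$
$U{\left(Q,R \right)} = -18 + 3 Q + 3 R$ ($U{\left(Q,R \right)} = -18 + 3 \left(Q + R\right) = -18 + \left(3 Q + 3 R\right) = -18 + 3 Q + 3 R$)
$L{\left(K,w \right)} = 0$ ($L{\left(K,w \right)} = 11 \cdot 0 = 0$)
$l{\left(d,m \right)} = -117$ ($l{\left(d,m \right)} = 0 - 117 = -117$)
$\frac{1}{U{\left(S{\left(8,3 \right)},245 \right)} + l{\left(-72,275 \right)}} = \frac{1}{\left(-18 + 3 \left(9 - 2\right) + 3 \cdot 245\right) - 117} = \frac{1}{\left(-18 + 3 \left(9 - 2\right) + 735\right) - 117} = \frac{1}{\left(-18 + 3 \cdot 7 + 735\right) - 117} = \frac{1}{\left(-18 + 21 + 735\right) - 117} = \frac{1}{738 - 117} = \frac{1}{621}$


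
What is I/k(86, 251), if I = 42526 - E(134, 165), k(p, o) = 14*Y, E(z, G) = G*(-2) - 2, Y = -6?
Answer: -7143/14 ≈ -510.21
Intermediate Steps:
E(z, G) = -2 - 2*G (E(z, G) = -2*G - 2 = -2 - 2*G)
k(p, o) = -84 (k(p, o) = 14*(-6) = -84)
I = 42858 (I = 42526 - (-2 - 2*165) = 42526 - (-2 - 330) = 42526 - 1*(-332) = 42526 + 332 = 42858)
I/k(86, 251) = 42858/(-84) = 42858*(-1/84) = -7143/14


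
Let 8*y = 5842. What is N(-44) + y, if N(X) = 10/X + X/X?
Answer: 32165/44 ≈ 731.02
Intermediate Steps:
y = 2921/4 (y = (⅛)*5842 = 2921/4 ≈ 730.25)
N(X) = 1 + 10/X (N(X) = 10/X + 1 = 1 + 10/X)
N(-44) + y = (10 - 44)/(-44) + 2921/4 = -1/44*(-34) + 2921/4 = 17/22 + 2921/4 = 32165/44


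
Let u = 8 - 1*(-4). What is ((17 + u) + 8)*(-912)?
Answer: -33744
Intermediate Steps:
u = 12 (u = 8 + 4 = 12)
((17 + u) + 8)*(-912) = ((17 + 12) + 8)*(-912) = (29 + 8)*(-912) = 37*(-912) = -33744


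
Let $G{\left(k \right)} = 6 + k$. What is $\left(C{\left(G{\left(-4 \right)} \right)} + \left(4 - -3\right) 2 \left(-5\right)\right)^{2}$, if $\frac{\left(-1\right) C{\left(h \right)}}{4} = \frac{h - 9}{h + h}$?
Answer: $3969$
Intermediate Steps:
$C{\left(h \right)} = - \frac{2 \left(-9 + h\right)}{h}$ ($C{\left(h \right)} = - 4 \frac{h - 9}{h + h} = - 4 \frac{-9 + h}{2 h} = - \frac{2 \left(-9 + h\right)}{h}$)
$\left(C{\left(G{\left(-4 \right)} \right)} + \left(4 - -3\right) 2 \left(-5\right)\right)^{2} = \left(\left(-2 + \frac{18}{6 - 4}\right) + \left(4 - -3\right) 2 \left(-5\right)\right)^{2} = \left(\left(-2 + \frac{18}{2}\right) + \left(4 + 3\right) 2 \left(-5\right)\right)^{2} = \left(\left(-2 + 18 \cdot \frac{1}{2}\right) + 7 \cdot 2 \left(-5\right)\right)^{2} = \left(\left(-2 + 9\right) + 14 \left(-5\right)\right)^{2} = \left(7 - 70\right)^{2} = \left(-63\right)^{2} = 3969$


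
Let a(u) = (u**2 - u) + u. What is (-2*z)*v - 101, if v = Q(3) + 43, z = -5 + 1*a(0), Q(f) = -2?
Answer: 309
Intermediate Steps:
a(u) = u**2
z = -5 (z = -5 + 1*0**2 = -5 + 1*0 = -5 + 0 = -5)
v = 41 (v = -2 + 43 = 41)
(-2*z)*v - 101 = -2*(-5)*41 - 101 = 10*41 - 101 = 410 - 101 = 309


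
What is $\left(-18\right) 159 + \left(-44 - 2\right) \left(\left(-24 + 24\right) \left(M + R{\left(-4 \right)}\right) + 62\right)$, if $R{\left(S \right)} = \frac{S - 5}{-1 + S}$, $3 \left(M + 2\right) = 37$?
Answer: $-5714$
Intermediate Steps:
$M = \frac{31}{3}$ ($M = -2 + \frac{1}{3} \cdot 37 = -2 + \frac{37}{3} = \frac{31}{3} \approx 10.333$)
$R{\left(S \right)} = \frac{-5 + S}{-1 + S}$
$\left(-18\right) 159 + \left(-44 - 2\right) \left(\left(-24 + 24\right) \left(M + R{\left(-4 \right)}\right) + 62\right) = \left(-18\right) 159 + \left(-44 - 2\right) \left(\left(-24 + 24\right) \left(\frac{31}{3} + \frac{-5 - 4}{-1 - 4}\right) + 62\right) = -2862 - 46 \left(0 \left(\frac{31}{3} + \frac{1}{-5} \left(-9\right)\right) + 62\right) = -2862 - 46 \left(0 \left(\frac{31}{3} - - \frac{9}{5}\right) + 62\right) = -2862 - 46 \left(0 \left(\frac{31}{3} + \frac{9}{5}\right) + 62\right) = -2862 - 46 \left(0 \cdot \frac{182}{15} + 62\right) = -2862 - 46 \left(0 + 62\right) = -2862 - 2852 = -5714$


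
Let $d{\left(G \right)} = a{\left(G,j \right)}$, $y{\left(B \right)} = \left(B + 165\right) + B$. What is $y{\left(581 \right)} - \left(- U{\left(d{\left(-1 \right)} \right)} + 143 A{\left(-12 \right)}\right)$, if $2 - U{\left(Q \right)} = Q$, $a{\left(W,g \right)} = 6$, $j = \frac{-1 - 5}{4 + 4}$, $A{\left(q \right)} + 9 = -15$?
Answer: $4755$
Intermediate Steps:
$A{\left(q \right)} = -24$ ($A{\left(q \right)} = -9 - 15 = -24$)
$j = - \frac{3}{4}$ ($j = - \frac{6}{8} = \left(-6\right) \frac{1}{8} = - \frac{3}{4} \approx -0.75$)
$y{\left(B \right)} = 165 + 2 B$ ($y{\left(B \right)} = \left(165 + B\right) + B = 165 + 2 B$)
$d{\left(G \right)} = 6$
$U{\left(Q \right)} = 2 - Q$
$y{\left(581 \right)} - \left(- U{\left(d{\left(-1 \right)} \right)} + 143 A{\left(-12 \right)}\right) = \left(165 + 2 \cdot 581\right) + \left(\left(-143\right) \left(-24\right) + \left(2 - 6\right)\right) = \left(165 + 1162\right) + \left(3432 + \left(2 - 6\right)\right) = 1327 + \left(3432 - 4\right) = 1327 + 3428 = 4755$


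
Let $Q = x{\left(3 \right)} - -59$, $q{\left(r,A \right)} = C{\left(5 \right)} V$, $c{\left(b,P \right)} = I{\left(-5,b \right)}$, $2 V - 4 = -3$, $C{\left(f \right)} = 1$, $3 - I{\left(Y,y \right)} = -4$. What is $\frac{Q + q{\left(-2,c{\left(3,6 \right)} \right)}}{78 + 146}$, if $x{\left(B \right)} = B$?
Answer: $\frac{125}{448} \approx 0.27902$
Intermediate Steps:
$I{\left(Y,y \right)} = 7$ ($I{\left(Y,y \right)} = 3 - -4 = 3 + 4 = 7$)
$V = \frac{1}{2}$ ($V = 2 + \frac{1}{2} \left(-3\right) = 2 - \frac{3}{2} = \frac{1}{2} \approx 0.5$)
$c{\left(b,P \right)} = 7$
$q{\left(r,A \right)} = \frac{1}{2}$ ($q{\left(r,A \right)} = 1 \cdot \frac{1}{2} = \frac{1}{2}$)
$Q = 62$ ($Q = 3 - -59 = 3 + 59 = 62$)
$\frac{Q + q{\left(-2,c{\left(3,6 \right)} \right)}}{78 + 146} = \frac{62 + \frac{1}{2}}{78 + 146} = \frac{125}{2 \cdot 224} = \frac{125}{2} \cdot \frac{1}{224} = \frac{125}{448}$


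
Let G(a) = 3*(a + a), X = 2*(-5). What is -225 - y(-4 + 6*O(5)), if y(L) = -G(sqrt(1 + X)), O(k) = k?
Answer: -225 + 18*I ≈ -225.0 + 18.0*I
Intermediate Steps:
X = -10
G(a) = 6*a (G(a) = 3*(2*a) = 6*a)
y(L) = -18*I (y(L) = -6*sqrt(1 - 10) = -6*sqrt(-9) = -6*3*I = -18*I)
-225 - y(-4 + 6*O(5)) = -225 - (-18)*I = -225 + 18*I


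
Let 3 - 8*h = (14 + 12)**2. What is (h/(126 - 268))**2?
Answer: 452929/1290496 ≈ 0.35097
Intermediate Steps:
h = -673/8 (h = 3/8 - (14 + 12)**2/8 = 3/8 - 1/8*26**2 = 3/8 - 1/8*676 = 3/8 - 169/2 = -673/8 ≈ -84.125)
(h/(126 - 268))**2 = (-673/(8*(126 - 268)))**2 = (-673/8/(-142))**2 = (-673/8*(-1/142))**2 = (673/1136)**2 = 452929/1290496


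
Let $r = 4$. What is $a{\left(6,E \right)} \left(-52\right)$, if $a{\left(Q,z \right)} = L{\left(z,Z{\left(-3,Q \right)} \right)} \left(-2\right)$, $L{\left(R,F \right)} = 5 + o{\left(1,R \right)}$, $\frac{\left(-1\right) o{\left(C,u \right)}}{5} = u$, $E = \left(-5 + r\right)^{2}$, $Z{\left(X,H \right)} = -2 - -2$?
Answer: $0$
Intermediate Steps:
$Z{\left(X,H \right)} = 0$ ($Z{\left(X,H \right)} = -2 + 2 = 0$)
$E = 1$ ($E = \left(-5 + 4\right)^{2} = \left(-1\right)^{2} = 1$)
$o{\left(C,u \right)} = - 5 u$
$L{\left(R,F \right)} = 5 - 5 R$
$a{\left(Q,z \right)} = -10 + 10 z$ ($a{\left(Q,z \right)} = \left(5 - 5 z\right) \left(-2\right) = -10 + 10 z$)
$a{\left(6,E \right)} \left(-52\right) = \left(-10 + 10 \cdot 1\right) \left(-52\right) = \left(-10 + 10\right) \left(-52\right) = 0 \left(-52\right) = 0$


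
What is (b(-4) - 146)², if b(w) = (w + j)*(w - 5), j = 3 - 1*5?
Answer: 8464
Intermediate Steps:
j = -2 (j = 3 - 5 = -2)
b(w) = (-5 + w)*(-2 + w) (b(w) = (w - 2)*(w - 5) = (-2 + w)*(-5 + w) = (-5 + w)*(-2 + w))
(b(-4) - 146)² = ((10 + (-4)² - 7*(-4)) - 146)² = ((10 + 16 + 28) - 146)² = (54 - 146)² = (-92)² = 8464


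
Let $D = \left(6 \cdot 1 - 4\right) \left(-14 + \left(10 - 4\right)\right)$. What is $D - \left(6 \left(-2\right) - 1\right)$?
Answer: $-3$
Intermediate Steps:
$D = -16$ ($D = \left(6 - 4\right) \left(-14 + 6\right) = 2 \left(-8\right) = -16$)
$D - \left(6 \left(-2\right) - 1\right) = -16 - \left(6 \left(-2\right) - 1\right) = -16 - \left(-12 - 1\right) = -16 - -13 = -16 + 13 = -3$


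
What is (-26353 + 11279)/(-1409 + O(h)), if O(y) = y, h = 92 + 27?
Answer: 7537/645 ≈ 11.685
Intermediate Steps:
h = 119
(-26353 + 11279)/(-1409 + O(h)) = (-26353 + 11279)/(-1409 + 119) = -15074/(-1290) = -15074*(-1/1290) = 7537/645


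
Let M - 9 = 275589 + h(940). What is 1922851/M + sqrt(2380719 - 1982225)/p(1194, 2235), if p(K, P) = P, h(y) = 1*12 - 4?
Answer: 1922851/275606 + sqrt(398494)/2235 ≈ 7.2593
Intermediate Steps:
h(y) = 8 (h(y) = 12 - 4 = 8)
M = 275606 (M = 9 + (275589 + 8) = 9 + 275597 = 275606)
1922851/M + sqrt(2380719 - 1982225)/p(1194, 2235) = 1922851/275606 + sqrt(2380719 - 1982225)/2235 = 1922851*(1/275606) + sqrt(398494)*(1/2235) = 1922851/275606 + sqrt(398494)/2235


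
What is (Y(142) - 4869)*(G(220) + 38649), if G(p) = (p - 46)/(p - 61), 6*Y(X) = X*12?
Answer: -9392166175/53 ≈ -1.7721e+8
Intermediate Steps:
Y(X) = 2*X (Y(X) = (X*12)/6 = (12*X)/6 = 2*X)
G(p) = (-46 + p)/(-61 + p)
(Y(142) - 4869)*(G(220) + 38649) = (2*142 - 4869)*((-46 + 220)/(-61 + 220) + 38649) = (284 - 4869)*(174/159 + 38649) = -4585*((1/159)*174 + 38649) = -4585*(58/53 + 38649) = -4585*2048455/53 = -9392166175/53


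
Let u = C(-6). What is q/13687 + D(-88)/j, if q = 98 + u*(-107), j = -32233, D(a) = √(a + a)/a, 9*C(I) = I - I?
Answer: 98/13687 + I*√11/709126 ≈ 0.0071601 + 4.6771e-6*I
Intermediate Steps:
C(I) = 0 (C(I) = (I - I)/9 = (⅑)*0 = 0)
u = 0
D(a) = √2/√a (D(a) = √(2*a)/a = (√2*√a)/a = √2/√a)
q = 98 (q = 98 + 0*(-107) = 98 + 0 = 98)
q/13687 + D(-88)/j = 98/13687 + (√2/√(-88))/(-32233) = 98*(1/13687) + (√2*(-I*√22/44))*(-1/32233) = 98/13687 - I*√11/22*(-1/32233) = 98/13687 + I*√11/709126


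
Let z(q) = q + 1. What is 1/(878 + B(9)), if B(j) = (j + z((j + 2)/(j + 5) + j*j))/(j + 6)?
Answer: 42/37133 ≈ 0.0011311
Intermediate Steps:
z(q) = 1 + q
B(j) = (1 + j + j**2 + (2 + j)/(5 + j))/(6 + j) (B(j) = (j + (1 + ((j + 2)/(j + 5) + j*j)))/(j + 6) = (j + (1 + ((2 + j)/(5 + j) + j**2)))/(6 + j) = (j + (1 + (j**2 + (2 + j)/(5 + j))))/(6 + j) = (j + (1 + j**2 + (2 + j)/(5 + j)))/(6 + j) = (1 + j + j**2 + (2 + j)/(5 + j))/(6 + j))
1/(878 + B(9)) = 1/(878 + (7 + 9**3 + 6*9**2 + 7*9)/(30 + 9**2 + 11*9)) = 1/(878 + (7 + 729 + 6*81 + 63)/(30 + 81 + 99)) = 1/(878 + (7 + 729 + 486 + 63)/210) = 1/(878 + (1/210)*1285) = 1/(878 + 257/42) = 1/(37133/42) = 42/37133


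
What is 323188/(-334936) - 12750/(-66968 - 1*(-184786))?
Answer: -5293474723/4932686206 ≈ -1.0731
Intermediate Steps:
323188/(-334936) - 12750/(-66968 - 1*(-184786)) = 323188*(-1/334936) - 12750/(-66968 + 184786) = -80797/83734 - 12750/117818 = -80797/83734 - 12750*1/117818 = -80797/83734 - 6375/58909 = -5293474723/4932686206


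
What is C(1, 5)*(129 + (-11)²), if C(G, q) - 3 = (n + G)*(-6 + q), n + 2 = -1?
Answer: 1250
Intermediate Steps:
n = -3 (n = -2 - 1 = -3)
C(G, q) = 3 + (-6 + q)*(-3 + G) (C(G, q) = 3 + (-3 + G)*(-6 + q) = 3 + (-6 + q)*(-3 + G))
C(1, 5)*(129 + (-11)²) = (21 - 6*1 - 3*5 + 1*5)*(129 + (-11)²) = (21 - 6 - 15 + 5)*(129 + 121) = 5*250 = 1250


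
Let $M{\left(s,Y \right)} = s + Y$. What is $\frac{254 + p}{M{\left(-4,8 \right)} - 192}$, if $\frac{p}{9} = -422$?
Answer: $\frac{886}{47} \approx 18.851$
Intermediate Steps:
$p = -3798$ ($p = 9 \left(-422\right) = -3798$)
$M{\left(s,Y \right)} = Y + s$
$\frac{254 + p}{M{\left(-4,8 \right)} - 192} = \frac{254 - 3798}{\left(8 - 4\right) - 192} = - \frac{3544}{4 - 192} = - \frac{3544}{-188} = \left(-3544\right) \left(- \frac{1}{188}\right) = \frac{886}{47}$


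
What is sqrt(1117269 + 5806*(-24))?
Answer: 5*sqrt(39117) ≈ 988.90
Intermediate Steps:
sqrt(1117269 + 5806*(-24)) = sqrt(1117269 - 139344) = sqrt(977925) = 5*sqrt(39117)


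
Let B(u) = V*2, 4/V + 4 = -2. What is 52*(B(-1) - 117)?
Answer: -18460/3 ≈ -6153.3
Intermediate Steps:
V = -⅔ (V = 4/(-4 - 2) = 4/(-6) = 4*(-⅙) = -⅔ ≈ -0.66667)
B(u) = -4/3 (B(u) = -⅔*2 = -4/3)
52*(B(-1) - 117) = 52*(-4/3 - 117) = 52*(-355/3) = -18460/3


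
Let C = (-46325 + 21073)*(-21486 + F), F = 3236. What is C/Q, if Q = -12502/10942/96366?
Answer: -242968065969714000/6251 ≈ -3.8869e+13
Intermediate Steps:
C = 460849000 (C = (-46325 + 21073)*(-21486 + 3236) = -25252*(-18250) = 460849000)
Q = -6251/527218386 (Q = -12502*1/10942*(1/96366) = -6251/5471*1/96366 = -6251/527218386 ≈ -1.1857e-5)
C/Q = 460849000/(-6251/527218386) = 460849000*(-527218386/6251) = -242968065969714000/6251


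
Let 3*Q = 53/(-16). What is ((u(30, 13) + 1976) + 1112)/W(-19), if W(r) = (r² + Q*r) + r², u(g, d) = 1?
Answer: 148272/35663 ≈ 4.1576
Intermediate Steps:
Q = -53/48 (Q = (53/(-16))/3 = (53*(-1/16))/3 = (⅓)*(-53/16) = -53/48 ≈ -1.1042)
W(r) = 2*r² - 53*r/48 (W(r) = (r² - 53*r/48) + r² = 2*r² - 53*r/48)
((u(30, 13) + 1976) + 1112)/W(-19) = ((1 + 1976) + 1112)/(((1/48)*(-19)*(-53 + 96*(-19)))) = (1977 + 1112)/(((1/48)*(-19)*(-53 - 1824))) = 3089/(((1/48)*(-19)*(-1877))) = 3089/(35663/48) = 3089*(48/35663) = 148272/35663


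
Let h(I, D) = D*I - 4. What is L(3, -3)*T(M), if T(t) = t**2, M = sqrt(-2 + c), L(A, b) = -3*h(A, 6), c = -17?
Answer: 798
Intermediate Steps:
h(I, D) = -4 + D*I
L(A, b) = 12 - 18*A (L(A, b) = -3*(-4 + 6*A) = 12 - 18*A)
M = I*sqrt(19) (M = sqrt(-2 - 17) = sqrt(-19) = I*sqrt(19) ≈ 4.3589*I)
L(3, -3)*T(M) = (12 - 18*3)*(I*sqrt(19))**2 = (12 - 54)*(-19) = -42*(-19) = 798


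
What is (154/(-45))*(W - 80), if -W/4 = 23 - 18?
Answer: 3080/9 ≈ 342.22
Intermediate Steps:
W = -20 (W = -4*(23 - 18) = -4*5 = -20)
(154/(-45))*(W - 80) = (154/(-45))*(-20 - 80) = (154*(-1/45))*(-100) = -154/45*(-100) = 3080/9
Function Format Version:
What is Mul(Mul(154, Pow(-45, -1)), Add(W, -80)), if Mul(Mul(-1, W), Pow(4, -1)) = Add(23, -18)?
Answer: Rational(3080, 9) ≈ 342.22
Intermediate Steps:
W = -20 (W = Mul(-4, Add(23, -18)) = Mul(-4, 5) = -20)
Mul(Mul(154, Pow(-45, -1)), Add(W, -80)) = Mul(Mul(154, Pow(-45, -1)), Add(-20, -80)) = Mul(Mul(154, Rational(-1, 45)), -100) = Mul(Rational(-154, 45), -100) = Rational(3080, 9)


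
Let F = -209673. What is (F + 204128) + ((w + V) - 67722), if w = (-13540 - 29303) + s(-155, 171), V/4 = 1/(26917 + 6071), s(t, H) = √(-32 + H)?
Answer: -957559169/8247 + √139 ≈ -1.1610e+5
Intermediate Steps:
V = 1/8247 (V = 4/(26917 + 6071) = 4/32988 = 4*(1/32988) = 1/8247 ≈ 0.00012126)
w = -42843 + √139 (w = (-13540 - 29303) + √(-32 + 171) = -42843 + √139 ≈ -42831.)
(F + 204128) + ((w + V) - 67722) = (-209673 + 204128) + (((-42843 + √139) + 1/8247) - 67722) = -5545 + ((-353326220/8247 + √139) - 67722) = -5545 + (-911829554/8247 + √139) = -957559169/8247 + √139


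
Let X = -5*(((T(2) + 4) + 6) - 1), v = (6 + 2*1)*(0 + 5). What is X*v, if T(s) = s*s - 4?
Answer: -1800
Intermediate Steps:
T(s) = -4 + s**2 (T(s) = s**2 - 4 = -4 + s**2)
v = 40 (v = (6 + 2)*5 = 8*5 = 40)
X = -45 (X = -5*((((-4 + 2**2) + 4) + 6) - 1) = -5*((((-4 + 4) + 4) + 6) - 1) = -5*(((0 + 4) + 6) - 1) = -5*((4 + 6) - 1) = -5*(10 - 1) = -5*9 = -45)
X*v = -45*40 = -1800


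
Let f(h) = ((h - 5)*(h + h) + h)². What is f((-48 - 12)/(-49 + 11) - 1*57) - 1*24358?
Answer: 5745699818843/130321 ≈ 4.4089e+7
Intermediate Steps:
f(h) = (h + 2*h*(-5 + h))² (f(h) = ((-5 + h)*(2*h) + h)² = (2*h*(-5 + h) + h)² = (h + 2*h*(-5 + h))²)
f((-48 - 12)/(-49 + 11) - 1*57) - 1*24358 = ((-48 - 12)/(-49 + 11) - 1*57)²*(-9 + 2*((-48 - 12)/(-49 + 11) - 1*57))² - 1*24358 = (-60/(-38) - 57)²*(-9 + 2*(-60/(-38) - 57))² - 24358 = (-60*(-1/38) - 57)²*(-9 + 2*(-60*(-1/38) - 57))² - 24358 = (30/19 - 57)²*(-9 + 2*(30/19 - 57))² - 24358 = (-1053/19)²*(-9 + 2*(-1053/19))² - 24358 = 1108809*(-9 - 2106/19)²/361 - 24358 = 1108809*(-2277/19)²/361 - 24358 = (1108809/361)*(5184729/361) - 24358 = 5748874177761/130321 - 24358 = 5745699818843/130321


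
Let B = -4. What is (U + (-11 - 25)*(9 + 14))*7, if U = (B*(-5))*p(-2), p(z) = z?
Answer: -6076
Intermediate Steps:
U = -40 (U = -4*(-5)*(-2) = 20*(-2) = -40)
(U + (-11 - 25)*(9 + 14))*7 = (-40 + (-11 - 25)*(9 + 14))*7 = (-40 - 36*23)*7 = (-40 - 828)*7 = -868*7 = -6076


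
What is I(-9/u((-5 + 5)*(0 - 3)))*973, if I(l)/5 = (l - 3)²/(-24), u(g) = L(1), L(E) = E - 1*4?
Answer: 0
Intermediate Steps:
L(E) = -4 + E (L(E) = E - 4 = -4 + E)
u(g) = -3 (u(g) = -4 + 1 = -3)
I(l) = -5*(-3 + l)²/24 (I(l) = 5*((l - 3)²/(-24)) = 5*((-3 + l)²*(-1/24)) = 5*(-(-3 + l)²/24) = -5*(-3 + l)²/24)
I(-9/u((-5 + 5)*(0 - 3)))*973 = -5*(-3 - 9/(-3))²/24*973 = -5*(-3 - 9*(-⅓))²/24*973 = -5*(-3 + 3)²/24*973 = -5/24*0²*973 = -5/24*0*973 = 0*973 = 0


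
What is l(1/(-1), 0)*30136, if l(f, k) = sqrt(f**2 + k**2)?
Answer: 30136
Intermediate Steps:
l(1/(-1), 0)*30136 = sqrt((1/(-1))**2 + 0**2)*30136 = sqrt((-1)**2 + 0)*30136 = sqrt(1 + 0)*30136 = sqrt(1)*30136 = 1*30136 = 30136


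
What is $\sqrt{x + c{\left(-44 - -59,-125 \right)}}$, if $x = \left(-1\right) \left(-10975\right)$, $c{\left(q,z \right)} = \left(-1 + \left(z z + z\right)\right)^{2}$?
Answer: $2 \sqrt{60057494} \approx 15499.0$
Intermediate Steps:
$c{\left(q,z \right)} = \left(-1 + z + z^{2}\right)^{2}$ ($c{\left(q,z \right)} = \left(-1 + \left(z^{2} + z\right)\right)^{2} = \left(-1 + \left(z + z^{2}\right)\right)^{2} = \left(-1 + z + z^{2}\right)^{2}$)
$x = 10975$
$\sqrt{x + c{\left(-44 - -59,-125 \right)}} = \sqrt{10975 + \left(-1 - 125 + \left(-125\right)^{2}\right)^{2}} = \sqrt{10975 + \left(-1 - 125 + 15625\right)^{2}} = \sqrt{10975 + 15499^{2}} = \sqrt{10975 + 240219001} = \sqrt{240229976} = 2 \sqrt{60057494}$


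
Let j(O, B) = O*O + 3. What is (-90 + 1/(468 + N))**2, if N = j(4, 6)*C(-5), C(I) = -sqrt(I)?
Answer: (144046980*sqrt(5) + 1759389661*I)/(17784*sqrt(5) + 217219*I) ≈ 8099.6 - 0.03463*I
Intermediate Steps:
j(O, B) = 3 + O**2 (j(O, B) = O**2 + 3 = 3 + O**2)
N = -19*I*sqrt(5) (N = (3 + 4**2)*(-sqrt(-5)) = (3 + 16)*(-I*sqrt(5)) = 19*(-I*sqrt(5)) = -19*I*sqrt(5) ≈ -42.485*I)
(-90 + 1/(468 + N))**2 = (-90 + 1/(468 - 19*I*sqrt(5)))**2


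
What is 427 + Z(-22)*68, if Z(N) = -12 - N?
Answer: 1107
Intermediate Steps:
427 + Z(-22)*68 = 427 + (-12 - 1*(-22))*68 = 427 + (-12 + 22)*68 = 427 + 10*68 = 427 + 680 = 1107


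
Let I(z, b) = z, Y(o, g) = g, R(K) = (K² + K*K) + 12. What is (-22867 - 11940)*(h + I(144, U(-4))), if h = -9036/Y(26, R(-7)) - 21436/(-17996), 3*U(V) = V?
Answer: -49363739891/22495 ≈ -2.1944e+6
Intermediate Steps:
R(K) = 12 + 2*K² (R(K) = (K² + K²) + 12 = 2*K² + 12 = 12 + 2*K²)
U(V) = V/3
h = -1821067/22495 (h = -9036/(12 + 2*(-7)²) - 21436/(-17996) = -9036/(12 + 2*49) - 21436*(-1/17996) = -9036/(12 + 98) + 5359/4499 = -9036/110 + 5359/4499 = -9036*1/110 + 5359/4499 = -4518/55 + 5359/4499 = -1821067/22495 ≈ -80.954)
(-22867 - 11940)*(h + I(144, U(-4))) = (-22867 - 11940)*(-1821067/22495 + 144) = -34807*1418213/22495 = -49363739891/22495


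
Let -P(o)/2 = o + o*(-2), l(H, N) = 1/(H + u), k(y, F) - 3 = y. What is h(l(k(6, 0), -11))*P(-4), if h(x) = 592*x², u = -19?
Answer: -1184/25 ≈ -47.360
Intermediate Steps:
k(y, F) = 3 + y
l(H, N) = 1/(-19 + H) (l(H, N) = 1/(H - 19) = 1/(-19 + H))
P(o) = 2*o (P(o) = -2*(o + o*(-2)) = -2*(o - 2*o) = -(-2)*o = 2*o)
h(l(k(6, 0), -11))*P(-4) = (592*(1/(-19 + (3 + 6)))²)*(2*(-4)) = (592*(1/(-19 + 9))²)*(-8) = (592*(1/(-10))²)*(-8) = (592*(-⅒)²)*(-8) = (592*(1/100))*(-8) = (148/25)*(-8) = -1184/25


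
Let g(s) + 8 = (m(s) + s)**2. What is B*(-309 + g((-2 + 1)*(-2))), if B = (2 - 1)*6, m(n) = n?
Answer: -1806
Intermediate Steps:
B = 6 (B = 1*6 = 6)
g(s) = -8 + 4*s**2 (g(s) = -8 + (s + s)**2 = -8 + (2*s)**2 = -8 + 4*s**2)
B*(-309 + g((-2 + 1)*(-2))) = 6*(-309 + (-8 + 4*((-2 + 1)*(-2))**2)) = 6*(-309 + (-8 + 4*(-1*(-2))**2)) = 6*(-309 + (-8 + 4*2**2)) = 6*(-309 + (-8 + 4*4)) = 6*(-309 + (-8 + 16)) = 6*(-309 + 8) = 6*(-301) = -1806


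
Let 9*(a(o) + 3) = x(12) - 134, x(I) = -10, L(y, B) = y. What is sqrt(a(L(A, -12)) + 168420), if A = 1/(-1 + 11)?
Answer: sqrt(168401) ≈ 410.37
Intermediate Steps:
A = 1/10 ≈ 0.10000
a(o) = -19 (a(o) = -3 + (-10 - 134)/9 = -3 + (1/9)*(-144) = -3 - 16 = -19)
sqrt(a(L(A, -12)) + 168420) = sqrt(-19 + 168420) = sqrt(168401)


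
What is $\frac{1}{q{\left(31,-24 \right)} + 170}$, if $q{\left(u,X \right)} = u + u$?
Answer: $\frac{1}{232} \approx 0.0043103$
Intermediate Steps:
$q{\left(u,X \right)} = 2 u$
$\frac{1}{q{\left(31,-24 \right)} + 170} = \frac{1}{2 \cdot 31 + 170} = \frac{1}{62 + 170} = \frac{1}{232}$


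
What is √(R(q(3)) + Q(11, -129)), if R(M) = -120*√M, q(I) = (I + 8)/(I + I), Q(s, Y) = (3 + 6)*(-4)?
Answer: 2*√(-9 - 5*√66) ≈ 14.088*I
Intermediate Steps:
Q(s, Y) = -36 (Q(s, Y) = 9*(-4) = -36)
q(I) = (8 + I)/(2*I) (q(I) = (8 + I)/((2*I)) = (8 + I)*(1/(2*I)) = (8 + I)/(2*I))
√(R(q(3)) + Q(11, -129)) = √(-120*√6*√(8 + 3)/6 - 36) = √(-120*√66/6 - 36) = √(-20*√66 - 36) = √(-36 - 20*√66)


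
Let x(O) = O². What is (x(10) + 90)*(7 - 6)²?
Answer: 190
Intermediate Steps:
(x(10) + 90)*(7 - 6)² = (10² + 90)*(7 - 6)² = (100 + 90)*1² = 190*1 = 190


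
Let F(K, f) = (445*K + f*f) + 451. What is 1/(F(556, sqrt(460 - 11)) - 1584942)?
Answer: -1/1336622 ≈ -7.4815e-7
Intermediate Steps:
F(K, f) = 451 + f**2 + 445*K (F(K, f) = (445*K + f**2) + 451 = (f**2 + 445*K) + 451 = 451 + f**2 + 445*K)
1/(F(556, sqrt(460 - 11)) - 1584942) = 1/((451 + (sqrt(460 - 11))**2 + 445*556) - 1584942) = 1/((451 + (sqrt(449))**2 + 247420) - 1584942) = 1/((451 + 449 + 247420) - 1584942) = 1/(248320 - 1584942) = 1/(-1336622) = -1/1336622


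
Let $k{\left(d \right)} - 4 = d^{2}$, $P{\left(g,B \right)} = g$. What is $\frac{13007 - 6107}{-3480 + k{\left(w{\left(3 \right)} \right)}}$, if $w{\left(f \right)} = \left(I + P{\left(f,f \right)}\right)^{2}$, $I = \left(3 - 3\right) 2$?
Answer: $- \frac{1380}{679} \approx -2.0324$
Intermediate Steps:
$I = 0$ ($I = 0 \cdot 2 = 0$)
$w{\left(f \right)} = f^{2}$ ($w{\left(f \right)} = \left(0 + f\right)^{2} = f^{2}$)
$k{\left(d \right)} = 4 + d^{2}$
$\frac{13007 - 6107}{-3480 + k{\left(w{\left(3 \right)} \right)}} = \frac{13007 - 6107}{-3480 + \left(4 + \left(3^{2}\right)^{2}\right)} = \frac{13007 - 6107}{-3480 + \left(4 + 9^{2}\right)} = \frac{6900}{-3480 + \left(4 + 81\right)} = \frac{6900}{-3480 + 85} = \frac{6900}{-3395} = 6900 \left(- \frac{1}{3395}\right) = - \frac{1380}{679}$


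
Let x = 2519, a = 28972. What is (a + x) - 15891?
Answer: 15600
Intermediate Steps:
(a + x) - 15891 = (28972 + 2519) - 15891 = 31491 - 15891 = 15600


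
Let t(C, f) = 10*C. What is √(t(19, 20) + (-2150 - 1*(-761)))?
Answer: I*√1199 ≈ 34.627*I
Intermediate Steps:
√(t(19, 20) + (-2150 - 1*(-761))) = √(10*19 + (-2150 - 1*(-761))) = √(190 + (-2150 + 761)) = √(190 - 1389) = √(-1199) = I*√1199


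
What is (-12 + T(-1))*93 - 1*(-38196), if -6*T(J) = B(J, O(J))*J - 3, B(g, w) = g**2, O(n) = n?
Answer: 37142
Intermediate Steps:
T(J) = 1/2 - J**3/6 (T(J) = -(J**2*J - 3)/6 = -(J**3 - 3)/6 = -(-3 + J**3)/6 = 1/2 - J**3/6)
(-12 + T(-1))*93 - 1*(-38196) = (-12 + (1/2 - 1/6*(-1)**3))*93 - 1*(-38196) = (-12 + (1/2 - 1/6*(-1)))*93 + 38196 = (-12 + (1/2 + 1/6))*93 + 38196 = (-12 + 2/3)*93 + 38196 = -34/3*93 + 38196 = -1054 + 38196 = 37142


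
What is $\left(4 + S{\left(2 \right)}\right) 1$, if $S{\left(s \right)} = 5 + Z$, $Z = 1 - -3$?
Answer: $13$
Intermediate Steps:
$Z = 4$ ($Z = 1 + 3 = 4$)
$S{\left(s \right)} = 9$ ($S{\left(s \right)} = 5 + 4 = 9$)
$\left(4 + S{\left(2 \right)}\right) 1 = \left(4 + 9\right) 1 = 13 \cdot 1 = 13$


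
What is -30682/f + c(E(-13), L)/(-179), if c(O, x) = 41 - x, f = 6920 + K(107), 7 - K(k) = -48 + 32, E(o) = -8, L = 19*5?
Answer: -5117156/1242797 ≈ -4.1175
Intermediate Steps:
L = 95
K(k) = 23 (K(k) = 7 - (-48 + 32) = 7 - 1*(-16) = 7 + 16 = 23)
f = 6943 (f = 6920 + 23 = 6943)
-30682/f + c(E(-13), L)/(-179) = -30682/6943 + (41 - 1*95)/(-179) = -30682*1/6943 + (41 - 95)*(-1/179) = -30682/6943 - 54*(-1/179) = -30682/6943 + 54/179 = -5117156/1242797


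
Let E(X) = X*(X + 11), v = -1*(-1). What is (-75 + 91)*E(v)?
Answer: 192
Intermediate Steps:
v = 1
E(X) = X*(11 + X)
(-75 + 91)*E(v) = (-75 + 91)*(1*(11 + 1)) = 16*(1*12) = 16*12 = 192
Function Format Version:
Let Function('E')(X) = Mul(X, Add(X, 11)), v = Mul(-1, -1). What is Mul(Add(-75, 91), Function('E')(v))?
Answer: 192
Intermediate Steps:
v = 1
Function('E')(X) = Mul(X, Add(11, X))
Mul(Add(-75, 91), Function('E')(v)) = Mul(Add(-75, 91), Mul(1, Add(11, 1))) = Mul(16, Mul(1, 12)) = Mul(16, 12) = 192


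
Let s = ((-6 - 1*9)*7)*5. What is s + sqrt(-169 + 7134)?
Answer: -525 + sqrt(6965) ≈ -441.54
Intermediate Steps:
s = -525 (s = ((-6 - 9)*7)*5 = -15*7*5 = -105*5 = -525)
s + sqrt(-169 + 7134) = -525 + sqrt(-169 + 7134) = -525 + sqrt(6965)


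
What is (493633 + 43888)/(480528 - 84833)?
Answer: 537521/395695 ≈ 1.3584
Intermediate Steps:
(493633 + 43888)/(480528 - 84833) = 537521/395695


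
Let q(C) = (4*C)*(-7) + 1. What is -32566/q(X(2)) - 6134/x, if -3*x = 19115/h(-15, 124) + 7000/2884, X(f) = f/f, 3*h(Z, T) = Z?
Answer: 4254721264/3541671 ≈ 1201.3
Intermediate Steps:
h(Z, T) = Z/3
X(f) = 1
x = 131173/103 (x = -(19115/(((1/3)*(-15))) + 7000/2884)/3 = -(19115/(-5) + 7000*(1/2884))/3 = -(19115*(-1/5) + 250/103)/3 = -(-3823 + 250/103)/3 = -1/3*(-393519/103) = 131173/103 ≈ 1273.5)
q(C) = 1 - 28*C (q(C) = -28*C + 1 = 1 - 28*C)
-32566/q(X(2)) - 6134/x = -32566/(1 - 28*1) - 6134/131173/103 = -32566/(1 - 28) - 6134*103/131173 = -32566/(-27) - 631802/131173 = -32566*(-1/27) - 631802/131173 = 32566/27 - 631802/131173 = 4254721264/3541671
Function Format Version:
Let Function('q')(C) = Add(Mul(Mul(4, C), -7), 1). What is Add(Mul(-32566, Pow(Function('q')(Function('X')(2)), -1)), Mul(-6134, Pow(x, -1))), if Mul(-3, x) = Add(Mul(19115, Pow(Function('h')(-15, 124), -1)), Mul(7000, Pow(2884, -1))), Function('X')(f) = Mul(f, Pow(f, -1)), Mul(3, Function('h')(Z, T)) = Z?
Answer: Rational(4254721264, 3541671) ≈ 1201.3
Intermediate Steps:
Function('h')(Z, T) = Mul(Rational(1, 3), Z)
Function('X')(f) = 1
x = Rational(131173, 103) (x = Mul(Rational(-1, 3), Add(Mul(19115, Pow(Mul(Rational(1, 3), -15), -1)), Mul(7000, Pow(2884, -1)))) = Mul(Rational(-1, 3), Add(Mul(19115, Pow(-5, -1)), Mul(7000, Rational(1, 2884)))) = Mul(Rational(-1, 3), Add(Mul(19115, Rational(-1, 5)), Rational(250, 103))) = Mul(Rational(-1, 3), Add(-3823, Rational(250, 103))) = Mul(Rational(-1, 3), Rational(-393519, 103)) = Rational(131173, 103) ≈ 1273.5)
Function('q')(C) = Add(1, Mul(-28, C)) (Function('q')(C) = Add(Mul(-28, C), 1) = Add(1, Mul(-28, C)))
Add(Mul(-32566, Pow(Function('q')(Function('X')(2)), -1)), Mul(-6134, Pow(x, -1))) = Add(Mul(-32566, Pow(Add(1, Mul(-28, 1)), -1)), Mul(-6134, Pow(Rational(131173, 103), -1))) = Add(Mul(-32566, Pow(Add(1, -28), -1)), Mul(-6134, Rational(103, 131173))) = Add(Mul(-32566, Pow(-27, -1)), Rational(-631802, 131173)) = Add(Mul(-32566, Rational(-1, 27)), Rational(-631802, 131173)) = Add(Rational(32566, 27), Rational(-631802, 131173)) = Rational(4254721264, 3541671)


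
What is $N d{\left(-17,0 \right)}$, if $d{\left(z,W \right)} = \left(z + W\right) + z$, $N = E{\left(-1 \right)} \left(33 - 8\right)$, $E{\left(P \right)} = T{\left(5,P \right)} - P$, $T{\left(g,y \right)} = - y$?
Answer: $-1700$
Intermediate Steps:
$E{\left(P \right)} = - 2 P$ ($E{\left(P \right)} = - P - P = - 2 P$)
$N = 50$ ($N = \left(-2\right) \left(-1\right) \left(33 - 8\right) = 2 \cdot 25 = 50$)
$d{\left(z,W \right)} = W + 2 z$ ($d{\left(z,W \right)} = \left(W + z\right) + z = W + 2 z$)
$N d{\left(-17,0 \right)} = 50 \left(0 + 2 \left(-17\right)\right) = 50 \left(0 - 34\right) = 50 \left(-34\right) = -1700$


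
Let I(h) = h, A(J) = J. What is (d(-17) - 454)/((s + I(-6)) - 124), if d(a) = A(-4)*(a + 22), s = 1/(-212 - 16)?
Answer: 108072/29641 ≈ 3.6460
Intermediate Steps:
s = -1/228 (s = 1/(-228) = -1/228 ≈ -0.0043860)
d(a) = -88 - 4*a (d(a) = -4*(a + 22) = -4*(22 + a) = -88 - 4*a)
(d(-17) - 454)/((s + I(-6)) - 124) = ((-88 - 4*(-17)) - 454)/((-1/228 - 6) - 124) = ((-88 + 68) - 454)/(-1369/228 - 124) = (-20 - 454)/(-29641/228) = -474*(-228/29641) = 108072/29641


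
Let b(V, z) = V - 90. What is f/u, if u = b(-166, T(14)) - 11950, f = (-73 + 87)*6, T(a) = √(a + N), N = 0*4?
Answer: -42/6103 ≈ -0.0068819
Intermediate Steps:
N = 0
T(a) = √a (T(a) = √(a + 0) = √a)
b(V, z) = -90 + V
f = 84 (f = 14*6 = 84)
u = -12206 (u = (-90 - 166) - 11950 = -256 - 11950 = -12206)
f/u = 84/(-12206) = 84*(-1/12206) = -42/6103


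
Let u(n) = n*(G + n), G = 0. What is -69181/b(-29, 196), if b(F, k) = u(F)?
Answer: -69181/841 ≈ -82.260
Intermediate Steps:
u(n) = n² (u(n) = n*(0 + n) = n*n = n²)
b(F, k) = F²
-69181/b(-29, 196) = -69181/((-29)²) = -69181/841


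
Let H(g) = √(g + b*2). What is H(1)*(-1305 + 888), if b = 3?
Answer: -417*√7 ≈ -1103.3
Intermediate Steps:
H(g) = √(6 + g) (H(g) = √(g + 3*2) = √(g + 6) = √(6 + g))
H(1)*(-1305 + 888) = √(6 + 1)*(-1305 + 888) = √7*(-417) = -417*√7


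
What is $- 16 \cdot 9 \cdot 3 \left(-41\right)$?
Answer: $17712$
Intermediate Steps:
$- 16 \cdot 9 \cdot 3 \left(-41\right) = \left(-16\right) 27 \left(-41\right) = \left(-432\right) \left(-41\right) = 17712$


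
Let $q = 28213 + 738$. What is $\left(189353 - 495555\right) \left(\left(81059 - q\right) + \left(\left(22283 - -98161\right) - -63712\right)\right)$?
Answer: $-72344509328$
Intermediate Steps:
$q = 28951$
$\left(189353 - 495555\right) \left(\left(81059 - q\right) + \left(\left(22283 - -98161\right) - -63712\right)\right) = \left(189353 - 495555\right) \left(\left(81059 - 28951\right) + \left(\left(22283 - -98161\right) - -63712\right)\right) = - 306202 \left(\left(81059 - 28951\right) + \left(\left(22283 + 98161\right) + 63712\right)\right) = - 306202 \left(52108 + \left(120444 + 63712\right)\right) = - 306202 \left(52108 + 184156\right) = \left(-306202\right) 236264 = -72344509328$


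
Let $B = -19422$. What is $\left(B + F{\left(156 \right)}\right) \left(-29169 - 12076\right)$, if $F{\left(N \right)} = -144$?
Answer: $806999670$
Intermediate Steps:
$\left(B + F{\left(156 \right)}\right) \left(-29169 - 12076\right) = \left(-19422 - 144\right) \left(-29169 - 12076\right) = \left(-19566\right) \left(-41245\right) = 806999670$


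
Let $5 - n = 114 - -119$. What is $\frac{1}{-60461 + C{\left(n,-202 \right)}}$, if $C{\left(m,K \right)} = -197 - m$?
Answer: $- \frac{1}{60430} \approx -1.6548 \cdot 10^{-5}$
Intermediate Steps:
$n = -228$ ($n = 5 - \left(114 - -119\right) = 5 - \left(114 + 119\right) = 5 - 233 = -228$)
$\frac{1}{-60461 + C{\left(n,-202 \right)}} = \frac{1}{-60461 - -31} = \frac{1}{-60461 + \left(-197 + 228\right)} = \frac{1}{-60461 + 31} = \frac{1}{-60430} = - \frac{1}{60430}$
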